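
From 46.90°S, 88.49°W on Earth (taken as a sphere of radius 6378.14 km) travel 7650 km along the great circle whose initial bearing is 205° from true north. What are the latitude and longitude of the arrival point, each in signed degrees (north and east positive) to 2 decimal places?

-57.35°, 138.40°

Angular distance δ = d/R = 7650/6378.14 = 1.19941 rad; initial bearing θ = 3.5779 rad.
sin φ₂ = sin φ₁ cos δ + cos φ₁ sin δ cos θ = (-0.7302)(0.3629) + (0.6833)(0.9318)(-0.9063) = -0.8420, so φ₂ = -57.35°.
Δλ = atan2(sin θ sin δ cos φ₁, cos δ − sin φ₁ sin φ₂) = atan2(-0.2691, -0.2519) = -133.112°.
λ₂ = -88.490° − 133.112° = -221.60° → 138.40° after wrapping to (−180°, 180°].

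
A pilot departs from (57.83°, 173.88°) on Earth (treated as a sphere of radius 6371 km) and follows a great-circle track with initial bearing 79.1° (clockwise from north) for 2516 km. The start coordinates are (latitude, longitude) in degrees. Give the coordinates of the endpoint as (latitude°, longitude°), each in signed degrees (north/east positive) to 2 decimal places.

55.09°, -144.81°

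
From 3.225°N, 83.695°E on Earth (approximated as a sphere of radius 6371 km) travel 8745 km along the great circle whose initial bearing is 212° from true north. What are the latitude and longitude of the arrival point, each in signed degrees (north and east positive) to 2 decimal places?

Angular distance δ = d/R = 8745/6371 = 1.37263 rad; initial bearing θ = 3.7001 rad.
sin φ₂ = sin φ₁ cos δ + cos φ₁ sin δ cos θ = (0.0563)(0.1969) + (0.9984)(0.9804)(-0.8480) = -0.8191, so φ₂ = -54.99°.
Δλ = atan2(sin θ sin δ cos φ₁, cos δ − sin φ₁ sin φ₂) = atan2(-0.5187, 0.2430) = -64.903°.
λ₂ = 83.695° − 64.903° = 18.79°.

-54.99°, 18.79°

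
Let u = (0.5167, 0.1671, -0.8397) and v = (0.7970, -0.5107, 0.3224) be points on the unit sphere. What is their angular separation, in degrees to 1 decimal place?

86.8°

u·v = 0.0558; |u| = 1.0000, |v| = 1.0000.
cos θ = (u·v)/(|u||v|) = 0.0558, so θ = 86.8°.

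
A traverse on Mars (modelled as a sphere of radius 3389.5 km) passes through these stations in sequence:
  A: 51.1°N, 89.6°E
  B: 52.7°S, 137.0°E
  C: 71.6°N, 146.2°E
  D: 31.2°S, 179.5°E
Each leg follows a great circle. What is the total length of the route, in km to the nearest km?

20178 km

Leg A→B: central angle 1.9407 rad, distance 6577.9 km.
Leg B→C: central angle 2.1724 rad, distance 7363.4 km.
Leg C→D: central angle 1.8399 rad, distance 6236.4 km.
Total: 6577.9 + 7363.4 + 6236.4 ≈ 20178 km.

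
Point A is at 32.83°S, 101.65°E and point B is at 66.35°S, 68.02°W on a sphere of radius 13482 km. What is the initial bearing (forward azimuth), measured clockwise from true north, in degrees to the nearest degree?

184°

Δλ = -169.670° = -2.9613 rad.
y = sin Δλ · cos φ₂ = (-0.1793)(0.4011) = -0.0719
x = cos φ₁ sin φ₂ − sin φ₁ cos φ₂ cos Δλ = (0.8403)(-0.9160) − (-0.5421)(0.4011)(-0.9838) = -0.9837
θ = atan2(y, x) = -175.82°; adding 360° gives 184°.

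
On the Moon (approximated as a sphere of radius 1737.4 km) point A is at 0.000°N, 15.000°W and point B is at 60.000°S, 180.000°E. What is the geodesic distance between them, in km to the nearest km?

3605 km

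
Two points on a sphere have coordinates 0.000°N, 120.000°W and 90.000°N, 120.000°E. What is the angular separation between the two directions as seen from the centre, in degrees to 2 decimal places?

90.00°

In radians: φ₁ = 0.0000, φ₂ = 1.5708, Δλ = -120.000° = -2.0944 rad.
cos c = sin φ₁ sin φ₂ + cos φ₁ cos φ₂ cos Δλ = (0.0000)(1.0000) + (1.0000)(0.0000)(-0.5000) = 0.00000,
so c = arccos(0.00000) = 1.57080 rad.
So the angular separation is 90.00°.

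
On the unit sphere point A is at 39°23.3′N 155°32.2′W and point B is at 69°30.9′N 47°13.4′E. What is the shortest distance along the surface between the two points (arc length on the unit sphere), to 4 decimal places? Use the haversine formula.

1.2185

In radians: φ₁ = 0.6875, φ₂ = 1.2133, Δλ = -157.240° = -2.7444 rad.
Haversine: a = sin²(Δφ/2) + cos φ₁ cos φ₂ sin²(Δλ/2) = 0.0675 + (0.7729)(0.3500)(0.9611) = 0.32748.
Central angle c = 2·arcsin(√a) = 1.21852 rad.
On the unit sphere the arc length equals the central angle: 1.2185.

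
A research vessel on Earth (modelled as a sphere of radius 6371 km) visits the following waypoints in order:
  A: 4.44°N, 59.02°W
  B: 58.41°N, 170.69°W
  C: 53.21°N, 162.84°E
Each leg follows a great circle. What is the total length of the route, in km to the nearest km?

12557 km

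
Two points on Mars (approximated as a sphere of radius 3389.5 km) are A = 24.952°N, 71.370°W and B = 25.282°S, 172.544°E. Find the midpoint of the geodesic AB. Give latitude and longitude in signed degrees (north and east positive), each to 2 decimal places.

-0.31°, -129.29°

Central angle δ = 2.1420 rad. Interpolating on the sphere with fraction f = 0.5:
P = [sin((1−f)δ)·A + sin(fδ)·B] / sin δ = 1.0433·A + 1.0433·B in Cartesian coordinates,
giving P = (-0.6332, -0.7740, -0.0054), i.e. latitude -0.31°, longitude -129.29°.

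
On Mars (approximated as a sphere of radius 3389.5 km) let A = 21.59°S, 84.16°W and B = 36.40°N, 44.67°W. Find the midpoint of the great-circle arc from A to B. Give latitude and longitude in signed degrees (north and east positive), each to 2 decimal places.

The central angle between A and B is δ = 1.2034 rad.
With f = 0.5, the slerp weights are sin((1−f)δ)/sin δ = 0.6065 and sin(fδ)/sin δ = 0.6065.
Weighted sum of the unit vectors: (0.6065)·(0.0946,-0.9250,-0.3680) + (0.6065)·(0.5724,-0.5659,0.5934) = (0.4046, -0.9042, 0.1367).
Converting back: φ = atan2(z, √(x²+y²)) = 7.86°, λ = atan2(y, x) = -65.90°.

7.86°, -65.90°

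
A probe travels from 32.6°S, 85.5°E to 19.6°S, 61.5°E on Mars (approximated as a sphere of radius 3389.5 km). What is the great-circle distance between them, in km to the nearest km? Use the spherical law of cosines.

1483 km

Let φ₁ = -0.5690 rad, φ₂ = -0.3421 rad, and Δλ = -0.4189 rad.
cos c = sin φ₁ sin φ₂ + cos φ₁ cos φ₂ cos Δλ = (-0.5388)(-0.3355) + (0.8425)(0.9421)(0.9135) = 0.90576,
so c = arccos(0.90576) = 0.43764 rad.
Distance = R·c = 3389.5 × 0.4376 ≈ 1483 km.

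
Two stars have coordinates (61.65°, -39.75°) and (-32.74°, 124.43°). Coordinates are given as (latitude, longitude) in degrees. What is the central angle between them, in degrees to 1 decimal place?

In radians: φ₁ = 1.0760, φ₂ = -0.5714, Δλ = 164.180° = 2.8655 rad.
cos c = sin φ₁ sin φ₂ + cos φ₁ cos φ₂ cos Δλ = (0.8801)(-0.5408) + (0.4749)(0.8411)(-0.9621) = -0.86025,
so c = arccos(-0.86025) = 2.60656 rad.
So the angular separation is 149.3°.

149.3°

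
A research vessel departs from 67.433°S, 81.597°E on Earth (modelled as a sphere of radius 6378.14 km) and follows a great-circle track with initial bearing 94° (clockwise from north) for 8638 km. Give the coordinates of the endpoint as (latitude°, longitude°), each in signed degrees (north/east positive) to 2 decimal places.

Angular distance δ = d/R = 8638/6378.14 = 1.35431 rad; initial bearing θ = 1.6406 rad.
sin φ₂ = sin φ₁ cos δ + cos φ₁ sin δ cos θ = (-0.9234)(0.2148) + (0.3838)(0.9767)(-0.0698) = -0.2245, so φ₂ = -12.97°.
Δλ = atan2(sin θ sin δ cos φ₁, cos δ − sin φ₁ sin φ₂) = atan2(0.3739, 0.0075) = 88.852°.
λ₂ = 81.597° + 88.852° = 170.45°.

-12.97°, 170.45°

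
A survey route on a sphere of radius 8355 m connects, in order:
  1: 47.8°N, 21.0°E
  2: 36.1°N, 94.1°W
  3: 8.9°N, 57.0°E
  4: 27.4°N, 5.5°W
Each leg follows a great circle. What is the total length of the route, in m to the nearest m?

Leg 1→2: central angle 1.3631 rad, distance 11388.3 m.
Leg 2→3: central angle 2.2240 rad, distance 18581.1 m.
Leg 3→4: central angle 1.0745 rad, distance 8977.1 m.
Total: 11388.3 + 18581.1 + 8977.1 ≈ 38947 m.

38947 m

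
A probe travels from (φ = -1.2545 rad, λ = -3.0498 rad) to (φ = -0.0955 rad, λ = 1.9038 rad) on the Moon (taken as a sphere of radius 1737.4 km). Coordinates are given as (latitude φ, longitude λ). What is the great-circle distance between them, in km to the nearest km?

With latitudes φ₁ = -71.878°, φ₂ = -5.472° and longitude difference Δλ = -76.180°:
cos c = sin φ₁ sin φ₂ + cos φ₁ cos φ₂ cos Δλ = (-0.9504)(-0.0954) + (0.3110)(0.9954)(0.2389) = 0.16459,
so c = arccos(0.16459) = 1.40545 rad.
Distance = R·c = 1737.4 × 1.4055 ≈ 2442 km.

2442 km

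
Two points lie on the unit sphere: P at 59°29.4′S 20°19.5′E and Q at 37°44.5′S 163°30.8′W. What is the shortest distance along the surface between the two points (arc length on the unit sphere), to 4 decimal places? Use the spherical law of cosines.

With latitudes φ₁ = -59.490°, φ₂ = -37.742° and longitude difference Δλ = 176.162°:
cos c = sin φ₁ sin φ₂ + cos φ₁ cos φ₂ cos Δλ = (-0.8615)(-0.6121) + (0.5077)(0.7908)(-0.9978) = 0.12678,
so c = arccos(0.12678) = 1.44367 rad.
On the unit sphere the arc length equals the central angle: 1.4437.

1.4437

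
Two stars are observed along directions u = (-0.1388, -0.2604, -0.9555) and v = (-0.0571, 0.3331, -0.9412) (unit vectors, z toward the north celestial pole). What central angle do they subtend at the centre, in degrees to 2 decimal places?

34.87°

u·v = 0.8205; |u| = 1.0000, |v| = 1.0000.
cos θ = (u·v)/(|u||v|) = 0.8205, so θ = 34.87°.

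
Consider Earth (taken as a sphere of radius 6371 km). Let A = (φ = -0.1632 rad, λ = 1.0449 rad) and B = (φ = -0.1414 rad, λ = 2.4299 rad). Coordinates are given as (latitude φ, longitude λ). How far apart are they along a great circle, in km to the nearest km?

8703 km

Let φ₁ = -0.1632 rad, φ₂ = -0.1414 rad, and Δλ = 1.3850 rad.
Haversine: a = sin²(Δφ/2) + cos φ₁ cos φ₂ sin²(Δλ/2) = 0.0001 + (0.9867)(0.9900)(0.4076) = 0.39832.
Central angle c = 2·arcsin(√a) = 1.36601 rad.
Distance = R·c = 6371 × 1.3660 ≈ 8703 km.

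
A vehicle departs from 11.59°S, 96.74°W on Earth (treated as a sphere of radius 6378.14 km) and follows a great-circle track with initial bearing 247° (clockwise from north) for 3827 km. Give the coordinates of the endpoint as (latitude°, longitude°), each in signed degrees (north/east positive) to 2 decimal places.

Angular distance δ = d/R = 3827/6378.14 = 0.60002 rad; initial bearing θ = 4.3110 rad.
sin φ₂ = sin φ₁ cos δ + cos φ₁ sin δ cos θ = (-0.2009)(0.8253) + (0.9796)(0.5647)(-0.3907) = -0.3819, so φ₂ = -22.45°.
Δλ = atan2(sin θ sin δ cos φ₁, cos δ − sin φ₁ sin φ₂) = atan2(-0.5092, 0.7486) = -34.223°.
λ₂ = -96.740° − 34.223° = -130.96°.

-22.45°, -130.96°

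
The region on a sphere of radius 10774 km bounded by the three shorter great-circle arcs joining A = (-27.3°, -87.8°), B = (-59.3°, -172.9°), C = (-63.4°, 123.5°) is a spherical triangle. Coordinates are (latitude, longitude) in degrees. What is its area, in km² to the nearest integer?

31142851 km²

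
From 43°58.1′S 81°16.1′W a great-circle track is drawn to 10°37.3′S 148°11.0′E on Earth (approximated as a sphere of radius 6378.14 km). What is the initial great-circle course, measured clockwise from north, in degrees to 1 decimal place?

Δλ = -130.548° = -2.2785 rad.
y = sin Δλ · cos φ₂ = (-0.7599)(0.9829) = -0.7468
x = cos φ₁ sin φ₂ − sin φ₁ cos φ₂ cos Δλ = (0.7197)(-0.1843) − (-0.6943)(0.9829)(-0.6501) = -0.5763
θ = atan2(y, x) = -127.65°; adding 360° gives 232.3°.

232.3°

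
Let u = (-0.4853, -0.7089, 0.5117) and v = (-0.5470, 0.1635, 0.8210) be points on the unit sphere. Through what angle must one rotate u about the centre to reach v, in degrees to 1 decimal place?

u·v = 0.5697; |u| = 0.9999, |v| = 1.0000.
cos θ = (u·v)/(|u||v|) = 0.5697, so θ = 55.3°.

55.3°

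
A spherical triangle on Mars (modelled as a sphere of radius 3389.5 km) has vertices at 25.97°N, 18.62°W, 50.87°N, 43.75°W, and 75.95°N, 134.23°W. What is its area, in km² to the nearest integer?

Side lengths (central angles): a = 0.7209, b = 1.2340, c = 0.5484 rad; semiperimeter s = 1.2517.
By l'Huilier's theorem, tan(E/4) = √[tan(s/2) tan((s−a)/2) tan((s−b)/2) tan((s−c)/2)], giving spherical excess E = 0.1009 rad.
Area = E·R² = 0.1009 × (3389.5)² ≈ 1158837 km².

1158837 km²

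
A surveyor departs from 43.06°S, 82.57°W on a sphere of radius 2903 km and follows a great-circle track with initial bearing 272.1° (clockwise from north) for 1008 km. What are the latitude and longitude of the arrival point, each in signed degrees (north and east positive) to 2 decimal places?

-39.26°, -108.62°

Angular distance δ = d/R = 1008/2903 = 0.34723 rad; initial bearing θ = 4.7490 rad.
sin φ₂ = sin φ₁ cos δ + cos φ₁ sin δ cos θ = (-0.6828)(0.9403) + (0.7306)(0.3403)(0.0366) = -0.6329, so φ₂ = -39.26°.
Δλ = atan2(sin θ sin δ cos φ₁, cos δ − sin φ₁ sin φ₂) = atan2(-0.2485, 0.5082) = -26.055°.
λ₂ = -82.570° − 26.055° = -108.62°.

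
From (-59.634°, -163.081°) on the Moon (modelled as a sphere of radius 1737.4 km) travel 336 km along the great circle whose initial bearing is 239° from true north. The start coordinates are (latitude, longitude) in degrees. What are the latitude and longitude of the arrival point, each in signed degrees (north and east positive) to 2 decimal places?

Angular distance δ = d/R = 336/1737.4 = 0.19339 rad; initial bearing θ = 4.1713 rad.
sin φ₂ = sin φ₁ cos δ + cos φ₁ sin δ cos θ = (-0.8628)(0.9814) + (0.5055)(0.1922)(-0.5150) = -0.8968, so φ₂ = -63.74°.
Δλ = atan2(sin θ sin δ cos φ₁, cos δ − sin φ₁ sin φ₂) = atan2(-0.0833, 0.2076) = -21.857°.
λ₂ = -163.081° − 21.857° = -184.94° → 175.06° after wrapping to (−180°, 180°].

-63.74°, 175.06°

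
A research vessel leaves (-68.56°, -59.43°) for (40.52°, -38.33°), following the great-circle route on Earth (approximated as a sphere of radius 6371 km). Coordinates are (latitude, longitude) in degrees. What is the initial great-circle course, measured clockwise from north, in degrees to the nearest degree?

17°

With φ₁ = -1.1966, φ₂ = 0.7072, Δλ = 0.3683 rad, the forward-azimuth formula gives
θ = atan2( sin Δλ cos φ₂ , cos φ₁ sin φ₂ − sin φ₁ cos φ₂ cos Δλ ) = atan2(0.2737, 0.8976) = 16.96°.
So the initial bearing is 17°.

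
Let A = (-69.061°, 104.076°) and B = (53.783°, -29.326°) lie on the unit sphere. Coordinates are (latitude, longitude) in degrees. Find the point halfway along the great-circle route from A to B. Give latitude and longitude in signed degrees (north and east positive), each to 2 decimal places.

The central angle between A and B is δ = 2.6873 rad.
With f = 0.5, the slerp weights are sin((1−f)δ)/sin δ = 2.2205 and sin(fδ)/sin δ = 2.2205.
Weighted sum of the unit vectors: (2.2205)·(-0.0869,0.3466,-0.9340) + (2.2205)·(0.5151,-0.2894,0.8068) = (0.9508, 0.1271, -0.2824).
Converting back: φ = atan2(z, √(x²+y²)) = -16.40°, λ = atan2(y, x) = 7.62°.

-16.40°, 7.62°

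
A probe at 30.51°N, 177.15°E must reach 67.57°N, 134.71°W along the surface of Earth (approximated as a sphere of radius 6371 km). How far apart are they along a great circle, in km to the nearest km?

5168 km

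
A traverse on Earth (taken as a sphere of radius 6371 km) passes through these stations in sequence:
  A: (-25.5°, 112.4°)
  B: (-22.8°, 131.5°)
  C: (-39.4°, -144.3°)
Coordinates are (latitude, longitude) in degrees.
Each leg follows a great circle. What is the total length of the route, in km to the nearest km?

9905 km

Leg A→B: central angle 0.3075 rad, distance 1959.3 km.
Leg B→C: central angle 1.2472 rad, distance 7946.1 km.
Total: 1959.3 + 7946.1 ≈ 9905 km.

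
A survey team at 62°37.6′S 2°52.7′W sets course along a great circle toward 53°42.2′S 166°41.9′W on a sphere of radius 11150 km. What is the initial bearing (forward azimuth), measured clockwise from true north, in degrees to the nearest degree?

191°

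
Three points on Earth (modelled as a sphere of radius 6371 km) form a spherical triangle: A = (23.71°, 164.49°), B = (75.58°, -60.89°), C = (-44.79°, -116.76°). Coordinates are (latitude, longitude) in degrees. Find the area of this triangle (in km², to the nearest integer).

82493985 km²

Side lengths (central angles): a = 2.1934, b = 1.7280, c = 1.3395 rad; semiperimeter s = 2.6304.
By l'Huilier's theorem, tan(E/4) = √[tan(s/2) tan((s−a)/2) tan((s−b)/2) tan((s−c)/2)], giving spherical excess E = 2.0324 rad.
Area = E·R² = 2.0324 × (6371)² ≈ 82493985 km².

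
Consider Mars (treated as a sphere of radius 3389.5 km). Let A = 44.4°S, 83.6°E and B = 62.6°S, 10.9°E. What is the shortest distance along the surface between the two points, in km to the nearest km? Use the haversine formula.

2605 km

Let φ₁ = -0.7749 rad, φ₂ = -1.0926 rad, and Δλ = -1.2689 rad.
Haversine: a = sin²(Δφ/2) + cos φ₁ cos φ₂ sin²(Δλ/2) = 0.0250 + (0.7145)(0.4602)(0.3513) = 0.14053.
Central angle c = 2·arcsin(√a) = 0.76851 rad.
Distance = R·c = 3389.5 × 0.7685 ≈ 2605 km.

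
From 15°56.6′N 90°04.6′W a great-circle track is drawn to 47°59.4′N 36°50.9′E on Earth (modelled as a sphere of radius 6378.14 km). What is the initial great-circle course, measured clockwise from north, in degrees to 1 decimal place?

33.0°

Δλ = 126.925° = 2.2153 rad.
y = sin Δλ · cos φ₂ = (0.7994)(0.6693) = 0.5350
x = cos φ₁ sin φ₂ − sin φ₁ cos φ₂ cos Δλ = (0.9615)(0.7430) − (0.2747)(0.6693)(-0.6008) = 0.8249
θ = atan2(y, x) = 32.97°, so the bearing is 33.0°.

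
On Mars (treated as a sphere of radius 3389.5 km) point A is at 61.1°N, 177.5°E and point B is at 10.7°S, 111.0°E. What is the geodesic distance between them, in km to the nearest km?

Let φ₁ = 1.0664 rad, φ₂ = -0.1868 rad, and Δλ = -1.1606 rad.
cos c = sin φ₁ sin φ₂ + cos φ₁ cos φ₂ cos Δλ = (0.8755)(-0.1857) + (0.4833)(0.9826)(0.3987) = 0.02681,
so c = arccos(0.02681) = 1.54398 rad.
Distance = R·c = 3389.5 × 1.5440 ≈ 5233 km.

5233 km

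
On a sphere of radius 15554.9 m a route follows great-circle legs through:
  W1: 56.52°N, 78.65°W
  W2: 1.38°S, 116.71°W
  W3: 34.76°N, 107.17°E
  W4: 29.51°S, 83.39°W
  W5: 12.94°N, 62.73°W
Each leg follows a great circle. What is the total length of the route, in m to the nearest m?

111133 m

Leg W1→W2: central angle 1.1438 rad, distance 17791.8 m.
Leg W2→W3: central angle 2.2215 rad, distance 34554.8 m.
Leg W3→W4: central angle 2.9608 rad, distance 46054.5 m.
Leg W4→W5: central angle 0.8185 rad, distance 12731.6 m.
Total: 17791.8 + 34554.8 + 46054.5 + 12731.6 ≈ 111133 m.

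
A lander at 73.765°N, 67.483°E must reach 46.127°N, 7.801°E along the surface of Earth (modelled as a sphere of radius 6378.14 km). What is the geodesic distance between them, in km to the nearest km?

4210 km

With latitudes φ₁ = 73.765°, φ₂ = 46.127° and longitude difference Δλ = -59.682°:
cos c = sin φ₁ sin φ₂ + cos φ₁ cos φ₂ cos Δλ = (0.9601)(0.7209) + (0.2796)(0.6931)(0.5048) = 0.78994,
so c = arccos(0.78994) = 0.66008 rad.
Distance = R·c = 6378.14 × 0.6601 ≈ 4210 km.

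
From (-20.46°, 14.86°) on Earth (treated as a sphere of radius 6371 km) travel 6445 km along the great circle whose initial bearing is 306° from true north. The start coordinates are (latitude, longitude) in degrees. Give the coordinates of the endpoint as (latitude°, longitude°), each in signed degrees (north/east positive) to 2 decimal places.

16.34°, -30.76°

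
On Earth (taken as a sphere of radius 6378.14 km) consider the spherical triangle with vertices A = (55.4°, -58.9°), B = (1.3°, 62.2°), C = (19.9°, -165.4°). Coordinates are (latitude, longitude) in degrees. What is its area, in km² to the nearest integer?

Side lengths (central angles): a = 2.2474, b = 1.4419, c = 1.8489 rad; semiperimeter s = 2.7691.
By l'Huilier's theorem, tan(E/4) = √[tan(s/2) tan((s−a)/2) tan((s−b)/2) tan((s−c)/2)], giving spherical excess E = 2.5507 rad.
Area = E·R² = 2.5507 × (6378.14)² ≈ 103762511 km².

103762511 km²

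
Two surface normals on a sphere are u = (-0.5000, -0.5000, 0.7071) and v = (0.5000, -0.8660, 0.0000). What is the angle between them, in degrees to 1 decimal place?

u·v = 0.1830; |u| = 1.0000, |v| = 1.0000.
cos θ = (u·v)/(|u||v|) = 0.1830, so θ = 79.5°.

79.5°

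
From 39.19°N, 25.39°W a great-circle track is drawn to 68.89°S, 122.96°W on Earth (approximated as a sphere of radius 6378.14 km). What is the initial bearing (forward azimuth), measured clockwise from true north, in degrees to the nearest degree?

With φ₁ = 0.6840, φ₂ = -1.2024, Δλ = -1.7029 rad, the forward-azimuth formula gives
θ = atan2( sin Δλ cos φ₂ , cos φ₁ sin φ₂ − sin φ₁ cos φ₂ cos Δλ ) = atan2(-0.3570, -0.6931) = -152.75°.
Adding 360° brings this into [0°, 360°): 207°.

207°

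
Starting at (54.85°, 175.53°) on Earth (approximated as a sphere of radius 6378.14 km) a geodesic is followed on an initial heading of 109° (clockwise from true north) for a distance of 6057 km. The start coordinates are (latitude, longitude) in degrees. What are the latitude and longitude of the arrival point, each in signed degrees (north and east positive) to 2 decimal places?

18.87°, -130.12°

Angular distance δ = d/R = 6057/6378.14 = 0.94965 rad; initial bearing θ = 1.9024 rad.
sin φ₂ = sin φ₁ cos δ + cos φ₁ sin δ cos θ = (0.8176)(0.5820) + (0.5757)(0.8132)(-0.3256) = 0.3234, so φ₂ = 18.87°.
Δλ = atan2(sin θ sin δ cos φ₁, cos δ − sin φ₁ sin φ₂) = atan2(0.4427, 0.3175) = 54.349°.
λ₂ = 175.530° + 54.349° = 229.88° → -130.12° after wrapping to (−180°, 180°].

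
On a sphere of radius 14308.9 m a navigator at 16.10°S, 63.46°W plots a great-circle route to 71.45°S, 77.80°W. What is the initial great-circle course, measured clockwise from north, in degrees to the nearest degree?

185°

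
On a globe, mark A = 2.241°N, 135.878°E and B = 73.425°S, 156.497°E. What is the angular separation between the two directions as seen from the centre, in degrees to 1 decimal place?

76.7°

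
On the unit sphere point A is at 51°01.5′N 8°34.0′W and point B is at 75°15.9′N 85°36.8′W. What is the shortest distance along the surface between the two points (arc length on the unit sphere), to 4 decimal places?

Let φ₁ = 0.8906 rad, φ₂ = 1.3136 rad, and Δλ = -1.3447 rad.
Haversine: a = sin²(Δφ/2) + cos φ₁ cos φ₂ sin²(Δλ/2) = 0.0441 + (0.6290)(0.2543)(0.3879) = 0.10614.
Central angle c = 2·arcsin(√a) = 0.66371 rad.
On the unit sphere the arc length equals the central angle: 0.6637.

0.6637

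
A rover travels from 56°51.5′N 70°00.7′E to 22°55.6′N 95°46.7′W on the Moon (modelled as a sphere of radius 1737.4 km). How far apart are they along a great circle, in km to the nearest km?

3012 km

Let φ₁ = 0.9924 rad, φ₂ = 0.4001 rad, and Δλ = -2.8936 rad.
cos c = sin φ₁ sin φ₂ + cos φ₁ cos φ₂ cos Δλ = (0.8373)(0.3896) + (0.5467)(0.9210)(-0.9694) = -0.16194,
so c = arccos(-0.16194) = 1.73345 rad.
Distance = R·c = 1737.4 × 1.7334 ≈ 3012 km.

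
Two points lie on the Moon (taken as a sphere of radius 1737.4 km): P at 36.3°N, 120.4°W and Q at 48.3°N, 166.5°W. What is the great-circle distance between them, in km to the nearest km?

1078 km

With latitudes φ₁ = 36.300°, φ₂ = 48.300° and longitude difference Δλ = -46.100°:
cos c = sin φ₁ sin φ₂ + cos φ₁ cos φ₂ cos Δλ = (0.5920)(0.7466) + (0.8059)(0.6652)(0.6934) = 0.81377,
so c = arccos(0.81377) = 0.62018 rad.
Distance = R·c = 1737.4 × 0.6202 ≈ 1078 km.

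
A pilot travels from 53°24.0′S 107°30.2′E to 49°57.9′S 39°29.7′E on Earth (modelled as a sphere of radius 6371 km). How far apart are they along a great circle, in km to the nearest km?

In radians: φ₁ = -0.9320, φ₂ = -0.8721, Δλ = -68.008° = -1.1870 rad.
Haversine: a = sin²(Δφ/2) + cos φ₁ cos φ₂ sin²(Δλ/2) = 0.0009 + (0.5962)(0.6433)(0.3128) = 0.12085.
Central angle c = 2·arcsin(√a) = 0.71010 rad.
Distance = R·c = 6371 × 0.7101 ≈ 4524 km.

4524 km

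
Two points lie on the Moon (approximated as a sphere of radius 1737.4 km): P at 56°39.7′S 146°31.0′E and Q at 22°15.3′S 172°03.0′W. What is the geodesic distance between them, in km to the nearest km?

1387 km

Let φ₁ = -0.9889 rad, φ₂ = -0.3884 rad, and Δλ = 0.7231 rad.
Haversine: a = sin²(Δφ/2) + cos φ₁ cos φ₂ sin²(Δλ/2) = 0.0875 + (0.5496)(0.9255)(0.1251) = 0.15113.
Central angle c = 2·arcsin(√a) = 0.79855 rad.
Distance = R·c = 1737.4 × 0.7985 ≈ 1387 km.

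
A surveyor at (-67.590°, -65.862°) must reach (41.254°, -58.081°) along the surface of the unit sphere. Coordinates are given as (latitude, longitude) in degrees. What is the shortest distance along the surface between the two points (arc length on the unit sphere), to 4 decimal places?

1.9025

Let φ₁ = -1.1797 rad, φ₂ = 0.7200 rad, and Δλ = 0.1358 rad.
cos c = sin φ₁ sin φ₂ + cos φ₁ cos φ₂ cos Δλ = (-0.9245)(0.6594) + (0.3812)(0.7518)(0.9908) = -0.32563,
so c = arccos(-0.32563) = 1.90248 rad.
On the unit sphere the arc length equals the central angle: 1.9025.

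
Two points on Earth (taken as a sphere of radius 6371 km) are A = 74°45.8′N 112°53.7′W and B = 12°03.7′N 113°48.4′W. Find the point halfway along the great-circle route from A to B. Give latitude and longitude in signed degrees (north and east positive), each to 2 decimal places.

43.41°, -113.61°

Central angle δ = 1.0944 rad. Interpolating on the sphere with fraction f = 0.5:
P = [sin((1−f)δ)·A + sin(fδ)·B] / sin δ = 0.5855·A + 0.5855·B in Cartesian coordinates,
giving P = (-0.2910, -0.6656, 0.6873), i.e. latitude 43.41°, longitude -113.61°.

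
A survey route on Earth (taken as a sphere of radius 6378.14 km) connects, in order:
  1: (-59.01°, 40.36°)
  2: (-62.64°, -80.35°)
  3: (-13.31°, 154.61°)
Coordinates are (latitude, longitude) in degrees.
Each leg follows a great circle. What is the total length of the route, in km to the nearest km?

15937 km

Leg 1→2: central angle 0.8756 rad, distance 5584.9 km.
Leg 2→3: central angle 1.6231 rad, distance 10352.6 km.
Total: 5584.9 + 10352.6 ≈ 15937 km.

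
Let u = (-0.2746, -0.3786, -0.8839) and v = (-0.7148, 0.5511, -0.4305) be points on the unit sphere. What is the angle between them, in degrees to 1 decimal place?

68.4°

u·v = 0.3682; |u| = 1.0000, |v| = 1.0000.
cos θ = (u·v)/(|u||v|) = 0.3682, so θ = 68.4°.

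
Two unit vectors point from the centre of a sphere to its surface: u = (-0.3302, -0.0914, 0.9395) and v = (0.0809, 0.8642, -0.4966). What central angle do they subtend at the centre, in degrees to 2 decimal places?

124.91°

u·v = -0.5723; |u| = 1.0000, |v| = 1.0000.
cos θ = (u·v)/(|u||v|) = -0.5722, so θ = 124.91°.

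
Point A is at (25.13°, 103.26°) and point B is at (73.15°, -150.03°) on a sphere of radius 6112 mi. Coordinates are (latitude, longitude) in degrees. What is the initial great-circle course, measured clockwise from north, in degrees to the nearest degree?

Δλ = 106.710° = 1.8624 rad.
y = sin Δλ · cos φ₂ = (0.9578)(0.2899) = 0.2776
x = cos φ₁ sin φ₂ − sin φ₁ cos φ₂ cos Δλ = (0.9053)(0.9571) − (0.4247)(0.2899)(-0.2875) = 0.9019
θ = atan2(y, x) = 17.11°, so the bearing is 17°.

17°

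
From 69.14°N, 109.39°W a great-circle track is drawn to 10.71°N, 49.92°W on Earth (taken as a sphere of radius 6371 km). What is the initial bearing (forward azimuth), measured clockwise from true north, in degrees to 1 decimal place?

115.3°

With φ₁ = 1.2067, φ₂ = 0.1869, Δλ = 1.0379 rad, the forward-azimuth formula gives
θ = atan2( sin Δλ cos φ₂ , cos φ₁ sin φ₂ − sin φ₁ cos φ₂ cos Δλ ) = atan2(0.8464, -0.4002) = 115.31°.
So the initial bearing is 115.3°.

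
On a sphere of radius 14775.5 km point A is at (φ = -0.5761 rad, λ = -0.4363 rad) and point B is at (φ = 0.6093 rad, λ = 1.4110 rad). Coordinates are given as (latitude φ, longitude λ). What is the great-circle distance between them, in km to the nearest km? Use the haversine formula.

Let φ₁ = -0.5761 rad, φ₂ = 0.6093 rad, and Δλ = 1.8473 rad.
Haversine: a = sin²(Δφ/2) + cos φ₁ cos φ₂ sin²(Δλ/2) = 0.3120 + (0.8386)(0.8200)(0.6365) = 0.74975.
Central angle c = 2·arcsin(√a) = 2.09381 rad.
Distance = R·c = 14775.5 × 2.0938 ≈ 30937 km.

30937 km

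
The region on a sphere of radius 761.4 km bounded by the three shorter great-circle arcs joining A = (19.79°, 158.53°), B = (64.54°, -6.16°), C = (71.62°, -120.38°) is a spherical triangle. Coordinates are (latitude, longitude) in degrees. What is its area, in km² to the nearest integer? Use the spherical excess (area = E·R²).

224081 km²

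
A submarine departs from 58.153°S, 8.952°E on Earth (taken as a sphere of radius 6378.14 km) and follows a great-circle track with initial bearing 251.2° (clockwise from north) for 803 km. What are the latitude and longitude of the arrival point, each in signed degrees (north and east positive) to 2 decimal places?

Angular distance δ = d/R = 803/6378.14 = 0.12590 rad; initial bearing θ = 4.3843 rad.
sin φ₂ = sin φ₁ cos δ + cos φ₁ sin δ cos θ = (-0.8495)(0.9921) + (0.5277)(0.1256)(-0.3223) = -0.8641, so φ₂ = -59.78°.
Δλ = atan2(sin θ sin δ cos φ₁, cos δ − sin φ₁ sin φ₂) = atan2(-0.0627, 0.2581) = -13.660°.
λ₂ = 8.952° − 13.660° = -4.71°.

-59.78°, -4.71°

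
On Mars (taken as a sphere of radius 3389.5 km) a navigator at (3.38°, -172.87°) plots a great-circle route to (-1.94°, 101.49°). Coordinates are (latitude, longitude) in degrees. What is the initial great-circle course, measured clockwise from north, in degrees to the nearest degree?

268°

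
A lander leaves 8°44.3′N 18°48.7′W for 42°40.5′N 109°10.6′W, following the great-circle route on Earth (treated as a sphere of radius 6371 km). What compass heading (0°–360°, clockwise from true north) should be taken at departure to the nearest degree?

312°

Δλ = -90.365° = -1.5772 rad.
y = sin Δλ · cos φ₂ = (-1.0000)(0.7352) = -0.7352
x = cos φ₁ sin φ₂ − sin φ₁ cos φ₂ cos Δλ = (0.9884)(0.6778) − (0.1519)(0.7352)(-0.0064) = 0.6707
θ = atan2(y, x) = -47.63°; adding 360° gives 312°.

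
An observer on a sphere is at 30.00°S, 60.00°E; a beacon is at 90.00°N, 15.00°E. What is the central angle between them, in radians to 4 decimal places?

Let φ₁ = -0.5236 rad, φ₂ = 1.5708 rad, and Δλ = -0.7854 rad.
cos c = sin φ₁ sin φ₂ + cos φ₁ cos φ₂ cos Δλ = (-0.5000)(1.0000) + (0.8660)(0.0000)(0.7071) = -0.50000,
so c = arccos(-0.50000) = 2.09440 rad.
So the angular separation is 2.0944 rad.

2.0944 rad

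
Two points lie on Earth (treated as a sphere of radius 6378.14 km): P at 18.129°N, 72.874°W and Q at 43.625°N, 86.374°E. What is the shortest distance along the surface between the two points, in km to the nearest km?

12844 km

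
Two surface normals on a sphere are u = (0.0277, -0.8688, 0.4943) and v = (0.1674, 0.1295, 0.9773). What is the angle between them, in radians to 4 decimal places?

1.1861 rad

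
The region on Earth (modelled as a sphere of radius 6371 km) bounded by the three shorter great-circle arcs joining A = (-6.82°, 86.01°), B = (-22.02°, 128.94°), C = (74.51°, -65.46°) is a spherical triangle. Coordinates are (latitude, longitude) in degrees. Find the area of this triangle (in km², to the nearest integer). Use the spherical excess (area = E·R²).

Side lengths (central angles): a = 2.2157, b = 1.9256, c = 0.7692 rad; semiperimeter s = 2.4552.
By l'Huilier's theorem, tan(E/4) = √[tan(s/2) tan((s−a)/2) tan((s−b)/2) tan((s−c)/2)], giving spherical excess E = 1.2395 rad.
Area = E·R² = 1.2395 × (6371)² ≈ 50310227 km².

50310227 km²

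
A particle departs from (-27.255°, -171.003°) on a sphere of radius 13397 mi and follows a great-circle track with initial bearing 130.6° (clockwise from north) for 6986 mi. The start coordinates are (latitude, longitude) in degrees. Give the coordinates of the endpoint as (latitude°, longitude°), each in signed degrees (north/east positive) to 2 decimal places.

-43.26°, -139.71°

Angular distance δ = d/R = 6986/13397 = 0.52146 rad; initial bearing θ = 2.2794 rad.
sin φ₂ = sin φ₁ cos δ + cos φ₁ sin δ cos θ = (-0.4580)(0.8671) + (0.8890)(0.4981)(-0.6508) = -0.6853, so φ₂ = -43.26°.
Δλ = atan2(sin θ sin δ cos φ₁, cos δ − sin φ₁ sin φ₂) = atan2(0.3362, 0.5533) = 31.288°.
λ₂ = -171.003° + 31.288° = -139.71°.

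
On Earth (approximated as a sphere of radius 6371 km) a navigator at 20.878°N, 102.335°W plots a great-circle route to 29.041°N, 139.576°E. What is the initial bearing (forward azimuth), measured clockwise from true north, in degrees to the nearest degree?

308°

With φ₁ = 0.3644, φ₂ = 0.5069, Δλ = -2.0610 rad, the forward-azimuth formula gives
θ = atan2( sin Δλ cos φ₂ , cos φ₁ sin φ₂ − sin φ₁ cos φ₂ cos Δλ ) = atan2(-0.7713, 0.6003) = -52.11°.
Adding 360° brings this into [0°, 360°): 308°.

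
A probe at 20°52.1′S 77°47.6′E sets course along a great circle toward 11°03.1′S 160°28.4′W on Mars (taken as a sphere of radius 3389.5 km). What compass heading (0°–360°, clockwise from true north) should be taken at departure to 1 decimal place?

113.5°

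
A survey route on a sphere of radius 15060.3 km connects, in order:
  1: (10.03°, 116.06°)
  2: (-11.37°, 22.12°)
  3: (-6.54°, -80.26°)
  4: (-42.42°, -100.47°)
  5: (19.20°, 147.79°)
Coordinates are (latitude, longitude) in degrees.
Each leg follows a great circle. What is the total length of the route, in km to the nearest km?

93389 km

Leg 1→2: central angle 1.6716 rad, distance 25175.3 km.
Leg 2→3: central angle 1.7583 rad, distance 26479.9 km.
Leg 3→4: central angle 0.6996 rad, distance 10536.4 km.
Leg 4→5: central angle 2.0715 rad, distance 31197.8 km.
Total: 25175.3 + 26479.9 + 10536.4 + 31197.8 ≈ 93389 km.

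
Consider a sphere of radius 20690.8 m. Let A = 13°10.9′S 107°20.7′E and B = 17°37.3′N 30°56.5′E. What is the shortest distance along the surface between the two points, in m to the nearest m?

29404 m

With latitudes φ₁ = -13.182°, φ₂ = 17.622° and longitude difference Δλ = -76.403°:
cos c = sin φ₁ sin φ₂ + cos φ₁ cos φ₂ cos Δλ = (-0.2280)(0.3027) + (0.9737)(0.9531)(0.2351) = 0.14912,
so c = arccos(0.14912) = 1.42112 rad.
Distance = R·c = 20690.8 × 1.4211 ≈ 29404 m.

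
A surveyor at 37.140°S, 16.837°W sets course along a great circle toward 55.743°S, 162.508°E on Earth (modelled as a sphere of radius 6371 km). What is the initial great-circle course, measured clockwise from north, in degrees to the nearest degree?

180°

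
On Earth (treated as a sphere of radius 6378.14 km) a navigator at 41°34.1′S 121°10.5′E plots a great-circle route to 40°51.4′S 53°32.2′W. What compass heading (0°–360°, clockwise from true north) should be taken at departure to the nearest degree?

184°

With φ₁ = -0.7255, φ₂ = -0.7131, Δλ = -3.0493 rad, the forward-azimuth formula gives
θ = atan2( sin Δλ cos φ₂ , cos φ₁ sin φ₂ − sin φ₁ cos φ₂ cos Δλ ) = atan2(-0.0697, -0.9891) = -175.97°.
Adding 360° brings this into [0°, 360°): 184°.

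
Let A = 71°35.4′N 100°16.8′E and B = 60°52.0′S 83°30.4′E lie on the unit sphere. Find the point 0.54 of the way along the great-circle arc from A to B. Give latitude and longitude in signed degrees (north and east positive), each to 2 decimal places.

0.11°, 89.77°

The central angle between A and B is δ = 2.3207 rad.
With f = 0.54, the slerp weights are sin((1−f)δ)/sin δ = 1.1971 and sin(fδ)/sin δ = 1.2982.
Weighted sum of the unit vectors: (1.1971)·(-0.0564,0.3107,0.9488) + (1.2982)·(0.0551,0.4837,-0.8735) = (0.0040, 1.0000, 0.0019).
Converting back: φ = atan2(z, √(x²+y²)) = 0.11°, λ = atan2(y, x) = 89.77°.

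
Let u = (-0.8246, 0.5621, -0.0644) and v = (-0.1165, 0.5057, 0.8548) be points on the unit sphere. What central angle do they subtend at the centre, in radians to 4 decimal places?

u·v = 0.3253; |u| = 1.0000, |v| = 1.0000.
cos θ = (u·v)/(|u||v|) = 0.3253, so θ = 1.2395 rad.

1.2395 rad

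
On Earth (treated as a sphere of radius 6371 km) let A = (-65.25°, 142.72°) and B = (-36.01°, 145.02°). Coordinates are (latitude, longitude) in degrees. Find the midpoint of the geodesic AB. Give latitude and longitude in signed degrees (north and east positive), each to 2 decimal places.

-50.64°, 144.24°

Central angle δ = 0.5109 rad. Interpolating on the sphere with fraction f = 0.5:
P = [sin((1−f)δ)·A + sin(fδ)·B] / sin δ = 0.5168·A + 0.5168·B in Cartesian coordinates,
giving P = (-0.5147, 0.3707, -0.7731), i.e. latitude -50.64°, longitude 144.24°.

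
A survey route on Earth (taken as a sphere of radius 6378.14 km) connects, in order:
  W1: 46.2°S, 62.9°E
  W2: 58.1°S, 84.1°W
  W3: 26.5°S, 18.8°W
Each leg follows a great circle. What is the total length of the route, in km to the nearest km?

14136 km

Leg W1→W2: central angle 1.2598 rad, distance 8035.2 km.
Leg W2→W3: central angle 0.9564 rad, distance 6100.4 km.
Total: 8035.2 + 6100.4 ≈ 14136 km.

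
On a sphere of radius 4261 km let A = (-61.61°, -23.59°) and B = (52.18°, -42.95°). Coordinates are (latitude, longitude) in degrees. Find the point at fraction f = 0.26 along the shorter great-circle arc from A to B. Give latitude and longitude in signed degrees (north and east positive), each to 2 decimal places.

Central angle δ = 2.0041 rad. Interpolating on the sphere with fraction f = 0.26:
P = [sin((1−f)δ)·A + sin(fδ)·B] / sin δ = 1.0976·A + 0.5485·B in Cartesian coordinates,
giving P = (0.7244, -0.4380, -0.5323), i.e. latitude -32.16°, longitude -31.16°.

-32.16°, -31.16°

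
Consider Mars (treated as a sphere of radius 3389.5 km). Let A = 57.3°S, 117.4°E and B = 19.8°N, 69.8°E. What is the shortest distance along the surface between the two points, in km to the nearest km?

With latitudes φ₁ = -57.300°, φ₂ = 19.800° and longitude difference Δλ = -47.600°:
Haversine: a = sin²(Δφ/2) + cos φ₁ cos φ₂ sin²(Δλ/2) = 0.3884 + (0.5402)(0.9409)(0.1628) = 0.47115.
Central angle c = 2·arcsin(√a) = 1.51307 rad.
Distance = R·c = 3389.5 × 1.5131 ≈ 5129 km.

5129 km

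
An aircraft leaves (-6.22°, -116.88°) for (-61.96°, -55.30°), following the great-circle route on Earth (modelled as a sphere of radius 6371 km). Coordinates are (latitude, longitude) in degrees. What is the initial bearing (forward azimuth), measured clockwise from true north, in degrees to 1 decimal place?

154.1°

With φ₁ = -0.1086, φ₂ = -1.0814, Δλ = 1.0748 rad, the forward-azimuth formula gives
θ = atan2( sin Δλ cos φ₂ , cos φ₁ sin φ₂ − sin φ₁ cos φ₂ cos Δλ ) = atan2(0.4134, -0.8532) = 154.15°.
So the initial bearing is 154.1°.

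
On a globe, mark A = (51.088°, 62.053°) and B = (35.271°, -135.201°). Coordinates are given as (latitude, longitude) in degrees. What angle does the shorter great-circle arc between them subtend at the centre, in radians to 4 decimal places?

1.6112 rad

Let φ₁ = 0.8917 rad, φ₂ = 0.6156 rad, and Δλ = 2.8405 rad.
Haversine: a = sin²(Δφ/2) + cos φ₁ cos φ₂ sin²(Δλ/2) = 0.0189 + (0.6281)(0.8164)(0.9775) = 0.52021.
Central angle c = 2·arcsin(√a) = 1.61123 rad.
So the angular separation is 1.6112 rad.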